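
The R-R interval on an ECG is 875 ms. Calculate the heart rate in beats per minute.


HR = 60 / RR_interval(s)
RR = 875 ms = 0.875 s
HR = 60 / 0.875 = 68.57 bpm


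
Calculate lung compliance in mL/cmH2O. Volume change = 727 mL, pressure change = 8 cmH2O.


C = dV / dP
C = 727 / 8
C = 90.88 mL/cmH2O


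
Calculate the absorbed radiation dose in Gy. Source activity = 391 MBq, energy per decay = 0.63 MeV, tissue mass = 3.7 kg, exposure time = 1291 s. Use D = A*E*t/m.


A = 391 MBq = 3.9100e+08 Bq
E = 0.63 MeV = 1.00926e-13 J
D = A*E*t/m = 3.9100e+08*1.00926e-13*1291/3.7
D = 0.01377 Gy


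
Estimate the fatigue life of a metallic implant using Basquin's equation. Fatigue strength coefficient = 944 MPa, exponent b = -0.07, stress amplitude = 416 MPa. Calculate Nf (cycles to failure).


sigma_a = sigma_f' * (2Nf)^b
2Nf = (sigma_a/sigma_f')^(1/b)
2Nf = (416/944)^(1/-0.07)
2Nf = 121333.55
Nf = 6.067e+04


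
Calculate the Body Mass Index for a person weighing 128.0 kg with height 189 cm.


BMI = weight / height^2
height = 189 cm = 1.89 m
BMI = 128.0 / 1.89^2
BMI = 35.83 kg/m^2


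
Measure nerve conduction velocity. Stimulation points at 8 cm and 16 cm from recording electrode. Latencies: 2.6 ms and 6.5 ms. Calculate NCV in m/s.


Distance = (16 - 8) / 100 = 0.08 m
dt = (6.5 - 2.6) / 1000 = 0.0039 s
NCV = dist / dt = 20.51 m/s


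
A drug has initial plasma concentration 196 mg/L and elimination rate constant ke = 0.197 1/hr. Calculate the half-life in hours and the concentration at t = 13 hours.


t_half = ln(2) / ke = 0.693147 / 0.197 = 3.519 hr
C(t) = C0 * exp(-ke*t) = 196 * exp(-0.197*13)
C(13) = 15.14 mg/L


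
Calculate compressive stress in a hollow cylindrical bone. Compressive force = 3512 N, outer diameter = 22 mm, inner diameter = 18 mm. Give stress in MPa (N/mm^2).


A = pi*(r_o^2 - r_i^2)
r_o = 11 mm, r_i = 9 mm
A = 125.664 mm^2
sigma = F/A = 3512 / 125.664
sigma = 27.95 MPa


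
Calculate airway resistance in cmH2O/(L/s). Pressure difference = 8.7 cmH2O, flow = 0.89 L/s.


R = dP / flow
R = 8.7 / 0.89
R = 9.775 cmH2O/(L/s)


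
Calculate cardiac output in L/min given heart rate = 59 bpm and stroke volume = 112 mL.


CO = HR * SV
CO = 59 * 112 / 1000
CO = 6.608 L/min


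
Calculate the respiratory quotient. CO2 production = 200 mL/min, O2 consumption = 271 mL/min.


RQ = VCO2 / VO2
RQ = 200 / 271
RQ = 0.738


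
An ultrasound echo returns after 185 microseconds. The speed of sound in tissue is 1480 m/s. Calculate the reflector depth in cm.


depth = c * t / 2
t = 185 us = 1.8500e-04 s
depth = 1480 * 1.8500e-04 / 2
depth = 0.1369 m = 13.69 cm


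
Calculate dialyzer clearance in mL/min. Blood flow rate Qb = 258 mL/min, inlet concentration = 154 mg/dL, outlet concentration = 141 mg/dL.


K = Qb * (Cb_in - Cb_out) / Cb_in
K = 258 * (154 - 141) / 154
K = 21.78 mL/min


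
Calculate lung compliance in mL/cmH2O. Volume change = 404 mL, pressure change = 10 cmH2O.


C = dV / dP
C = 404 / 10
C = 40.4 mL/cmH2O


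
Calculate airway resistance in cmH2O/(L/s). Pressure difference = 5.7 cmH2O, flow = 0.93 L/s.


R = dP / flow
R = 5.7 / 0.93
R = 6.129 cmH2O/(L/s)


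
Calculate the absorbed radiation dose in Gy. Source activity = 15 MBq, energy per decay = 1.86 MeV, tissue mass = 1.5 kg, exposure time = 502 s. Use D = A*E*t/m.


A = 15 MBq = 1.5000e+07 Bq
E = 1.86 MeV = 2.97972e-13 J
D = A*E*t/m = 1.5000e+07*2.97972e-13*502/1.5
D = 0.001496 Gy


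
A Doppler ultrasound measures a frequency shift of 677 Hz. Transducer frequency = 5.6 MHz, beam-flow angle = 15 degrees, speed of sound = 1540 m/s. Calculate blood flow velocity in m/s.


v = fd * c / (2 * f0 * cos(theta))
v = 677 * 1540 / (2 * 5.6000e+06 * cos(15))
v = 0.09637 m/s


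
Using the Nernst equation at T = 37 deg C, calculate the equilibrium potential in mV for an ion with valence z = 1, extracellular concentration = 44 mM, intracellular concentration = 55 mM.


E = (RT/(zF)) * ln(C_out/C_in)
T = 37 + 273.15 = 310.15 K
E = (8.314 * 310.15 / (1 * 96485)) * ln(44/55)
E = -5.964 mV


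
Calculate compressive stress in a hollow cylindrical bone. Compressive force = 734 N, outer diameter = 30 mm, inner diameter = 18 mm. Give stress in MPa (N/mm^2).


A = pi*(r_o^2 - r_i^2)
r_o = 15 mm, r_i = 9 mm
A = 452.389 mm^2
sigma = F/A = 734 / 452.389
sigma = 1.622 MPa


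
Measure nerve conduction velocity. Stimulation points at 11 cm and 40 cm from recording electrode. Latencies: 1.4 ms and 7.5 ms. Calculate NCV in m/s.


Distance = (40 - 11) / 100 = 0.29 m
dt = (7.5 - 1.4) / 1000 = 0.0061 s
NCV = dist / dt = 47.54 m/s


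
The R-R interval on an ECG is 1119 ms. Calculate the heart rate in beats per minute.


HR = 60 / RR_interval(s)
RR = 1119 ms = 1.119 s
HR = 60 / 1.119 = 53.62 bpm


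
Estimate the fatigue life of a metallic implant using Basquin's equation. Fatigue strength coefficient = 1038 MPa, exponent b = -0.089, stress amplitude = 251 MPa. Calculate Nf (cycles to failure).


sigma_a = sigma_f' * (2Nf)^b
2Nf = (sigma_a/sigma_f')^(1/b)
2Nf = (251/1038)^(1/-0.089)
2Nf = 8457301.6
Nf = 4.2287e+06


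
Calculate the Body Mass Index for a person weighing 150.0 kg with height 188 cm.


BMI = weight / height^2
height = 188 cm = 1.88 m
BMI = 150.0 / 1.88^2
BMI = 42.44 kg/m^2


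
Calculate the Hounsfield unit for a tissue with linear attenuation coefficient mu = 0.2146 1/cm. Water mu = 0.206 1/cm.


HU = ((mu_tissue - mu_water) / mu_water) * 1000
HU = ((0.2146 - 0.206) / 0.206) * 1000
HU = 41.75


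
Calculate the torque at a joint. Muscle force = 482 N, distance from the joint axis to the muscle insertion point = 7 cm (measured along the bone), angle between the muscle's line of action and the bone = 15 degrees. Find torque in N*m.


Torque = F * d * sin(theta)   (moment arm = d*sin(theta))
d = 7 cm = 0.07 m
Torque = 482 * 0.07 * sin(15)
Torque = 8.733 N*m


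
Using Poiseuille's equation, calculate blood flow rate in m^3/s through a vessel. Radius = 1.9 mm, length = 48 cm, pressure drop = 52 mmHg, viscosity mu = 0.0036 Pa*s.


Q = pi*r^4*dP / (8*mu*L)
r = 0.0019 m, L = 0.48 m
dP = 52 mmHg = 6932.744 Pa
Q = 2.0532e-05 m^3/s


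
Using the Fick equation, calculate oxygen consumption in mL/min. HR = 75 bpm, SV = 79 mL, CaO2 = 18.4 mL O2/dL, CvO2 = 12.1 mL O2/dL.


CO = HR*SV = 75*79/1000 = 5.925 L/min
a-v O2 diff = 18.4 - 12.1 = 6.3 mL/dL
VO2 = CO * (CaO2-CvO2) * 10 dL/L
VO2 = 5.925 * 6.3 * 10
VO2 = 373.3 mL/min


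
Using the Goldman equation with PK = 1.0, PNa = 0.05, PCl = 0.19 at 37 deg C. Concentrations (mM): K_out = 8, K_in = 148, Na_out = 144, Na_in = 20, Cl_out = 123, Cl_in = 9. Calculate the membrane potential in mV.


Vm = (RT/F)*ln((PK*Ko + PNa*Nao + PCl*Cli)/(PK*Ki + PNa*Nai + PCl*Clo))
Numer = 16.91, Denom = 172.37
Vm = -62.05 mV


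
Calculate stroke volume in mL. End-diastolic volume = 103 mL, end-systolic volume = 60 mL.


SV = EDV - ESV
SV = 103 - 60
SV = 43 mL


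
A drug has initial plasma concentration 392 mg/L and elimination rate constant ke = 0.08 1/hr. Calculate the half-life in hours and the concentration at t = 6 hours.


t_half = ln(2) / ke = 0.693147 / 0.08 = 8.664 hr
C(t) = C0 * exp(-ke*t) = 392 * exp(-0.08*6)
C(6) = 242.6 mg/L


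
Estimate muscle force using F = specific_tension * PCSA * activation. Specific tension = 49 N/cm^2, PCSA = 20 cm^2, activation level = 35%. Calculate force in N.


F = sigma * PCSA * activation
F = 49 * 20 * 0.35
F = 343 N


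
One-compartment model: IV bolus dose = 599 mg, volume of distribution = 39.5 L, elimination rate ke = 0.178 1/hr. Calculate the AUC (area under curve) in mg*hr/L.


C0 = Dose/Vd = 599/39.5 = 15.1646 mg/L
AUC = C0/ke = 15.1646/0.178
AUC = 85.19 mg*hr/L


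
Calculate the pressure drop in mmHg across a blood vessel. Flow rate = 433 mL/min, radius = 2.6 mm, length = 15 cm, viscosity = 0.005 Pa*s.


dP = 8*mu*L*Q / (pi*r^4)
Q = 433 mL/min = 7.21667e-06 m^3/s
dP = 301.609 Pa = 301.609 / 133.322 mmHg = 2.262 mmHg


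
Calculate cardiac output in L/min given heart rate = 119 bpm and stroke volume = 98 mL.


CO = HR * SV
CO = 119 * 98 / 1000
CO = 11.66 L/min


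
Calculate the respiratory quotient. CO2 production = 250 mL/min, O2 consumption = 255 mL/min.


RQ = VCO2 / VO2
RQ = 250 / 255
RQ = 0.9804


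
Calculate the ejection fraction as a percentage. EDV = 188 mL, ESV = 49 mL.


SV = EDV - ESV = 188 - 49 = 139 mL
EF = SV/EDV * 100 = 139/188 * 100
EF = 73.94%


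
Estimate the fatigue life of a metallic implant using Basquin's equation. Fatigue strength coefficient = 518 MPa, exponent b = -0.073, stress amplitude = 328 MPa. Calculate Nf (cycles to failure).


sigma_a = sigma_f' * (2Nf)^b
2Nf = (sigma_a/sigma_f')^(1/b)
2Nf = (328/518)^(1/-0.073)
2Nf = 523.08732
Nf = 261.5


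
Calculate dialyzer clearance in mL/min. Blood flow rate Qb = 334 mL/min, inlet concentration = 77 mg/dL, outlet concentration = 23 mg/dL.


K = Qb * (Cb_in - Cb_out) / Cb_in
K = 334 * (77 - 23) / 77
K = 234.2 mL/min


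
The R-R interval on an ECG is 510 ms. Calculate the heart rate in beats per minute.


HR = 60 / RR_interval(s)
RR = 510 ms = 0.51 s
HR = 60 / 0.51 = 117.6 bpm


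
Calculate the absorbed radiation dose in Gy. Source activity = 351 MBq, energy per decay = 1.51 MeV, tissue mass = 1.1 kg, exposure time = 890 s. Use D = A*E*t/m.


A = 351 MBq = 3.5100e+08 Bq
E = 1.51 MeV = 2.41902e-13 J
D = A*E*t/m = 3.5100e+08*2.41902e-13*890/1.1
D = 0.0687 Gy


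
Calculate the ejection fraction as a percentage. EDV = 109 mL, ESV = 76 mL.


SV = EDV - ESV = 109 - 76 = 33 mL
EF = SV/EDV * 100 = 33/109 * 100
EF = 30.28%


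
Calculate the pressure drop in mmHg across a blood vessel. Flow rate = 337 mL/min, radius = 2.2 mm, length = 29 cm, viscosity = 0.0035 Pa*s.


dP = 8*mu*L*Q / (pi*r^4)
Q = 337 mL/min = 5.61667e-06 m^3/s
dP = 619.718 Pa = 619.718 / 133.322 mmHg = 4.648 mmHg


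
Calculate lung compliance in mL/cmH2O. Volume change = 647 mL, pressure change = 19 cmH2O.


C = dV / dP
C = 647 / 19
C = 34.05 mL/cmH2O


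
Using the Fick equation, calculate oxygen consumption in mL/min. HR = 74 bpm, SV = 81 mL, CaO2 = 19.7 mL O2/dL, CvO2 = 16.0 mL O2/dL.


CO = HR*SV = 74*81/1000 = 5.994 L/min
a-v O2 diff = 19.7 - 16.0 = 3.7 mL/dL
VO2 = CO * (CaO2-CvO2) * 10 dL/L
VO2 = 5.994 * 3.7 * 10
VO2 = 221.8 mL/min


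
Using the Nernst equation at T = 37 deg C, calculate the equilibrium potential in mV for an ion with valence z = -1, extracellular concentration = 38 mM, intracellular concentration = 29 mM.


E = (RT/(zF)) * ln(C_out/C_in)
T = 37 + 273.15 = 310.15 K
E = (8.314 * 310.15 / (-1 * 96485)) * ln(38/29)
E = -7.224 mV


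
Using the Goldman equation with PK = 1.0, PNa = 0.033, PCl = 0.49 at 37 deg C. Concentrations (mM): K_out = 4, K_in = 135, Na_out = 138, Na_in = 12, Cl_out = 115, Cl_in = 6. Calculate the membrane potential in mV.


Vm = (RT/F)*ln((PK*Ko + PNa*Nao + PCl*Cli)/(PK*Ki + PNa*Nai + PCl*Clo))
Numer = 11.494, Denom = 191.746
Vm = -75.21 mV


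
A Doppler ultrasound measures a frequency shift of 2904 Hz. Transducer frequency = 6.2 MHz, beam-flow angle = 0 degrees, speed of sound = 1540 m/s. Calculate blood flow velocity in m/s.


v = fd * c / (2 * f0 * cos(theta))
v = 2904 * 1540 / (2 * 6.2000e+06 * cos(0))
v = 0.3607 m/s


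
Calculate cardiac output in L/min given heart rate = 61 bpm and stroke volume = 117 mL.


CO = HR * SV
CO = 61 * 117 / 1000
CO = 7.137 L/min


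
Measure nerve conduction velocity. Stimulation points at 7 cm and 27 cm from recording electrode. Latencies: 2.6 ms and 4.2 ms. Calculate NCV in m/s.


Distance = (27 - 7) / 100 = 0.2 m
dt = (4.2 - 2.6) / 1000 = 0.0016 s
NCV = dist / dt = 125 m/s


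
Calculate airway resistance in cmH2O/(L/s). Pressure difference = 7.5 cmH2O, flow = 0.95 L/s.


R = dP / flow
R = 7.5 / 0.95
R = 7.895 cmH2O/(L/s)


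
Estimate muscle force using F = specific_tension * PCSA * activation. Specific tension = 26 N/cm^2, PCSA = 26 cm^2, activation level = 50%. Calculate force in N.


F = sigma * PCSA * activation
F = 26 * 26 * 0.5
F = 338 N


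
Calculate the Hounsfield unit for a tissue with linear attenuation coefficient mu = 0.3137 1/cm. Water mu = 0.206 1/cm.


HU = ((mu_tissue - mu_water) / mu_water) * 1000
HU = ((0.3137 - 0.206) / 0.206) * 1000
HU = 522.8


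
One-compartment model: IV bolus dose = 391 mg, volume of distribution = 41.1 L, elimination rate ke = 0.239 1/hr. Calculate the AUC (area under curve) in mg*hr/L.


C0 = Dose/Vd = 391/41.1 = 9.51338 mg/L
AUC = C0/ke = 9.51338/0.239
AUC = 39.8 mg*hr/L


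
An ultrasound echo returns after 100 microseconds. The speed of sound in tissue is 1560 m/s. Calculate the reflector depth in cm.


depth = c * t / 2
t = 100 us = 1.0000e-04 s
depth = 1560 * 1.0000e-04 / 2
depth = 0.078 m = 7.8 cm


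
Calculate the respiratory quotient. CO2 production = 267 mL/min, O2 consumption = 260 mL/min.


RQ = VCO2 / VO2
RQ = 267 / 260
RQ = 1.027


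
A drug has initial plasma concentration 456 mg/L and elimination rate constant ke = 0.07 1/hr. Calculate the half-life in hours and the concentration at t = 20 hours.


t_half = ln(2) / ke = 0.693147 / 0.07 = 9.902 hr
C(t) = C0 * exp(-ke*t) = 456 * exp(-0.07*20)
C(20) = 112.4 mg/L


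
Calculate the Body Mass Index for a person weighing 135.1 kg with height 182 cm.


BMI = weight / height^2
height = 182 cm = 1.82 m
BMI = 135.1 / 1.82^2
BMI = 40.79 kg/m^2


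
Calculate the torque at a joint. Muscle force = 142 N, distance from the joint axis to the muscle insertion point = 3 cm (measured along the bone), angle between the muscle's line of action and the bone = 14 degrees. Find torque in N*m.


Torque = F * d * sin(theta)   (moment arm = d*sin(theta))
d = 3 cm = 0.03 m
Torque = 142 * 0.03 * sin(14)
Torque = 1.031 N*m


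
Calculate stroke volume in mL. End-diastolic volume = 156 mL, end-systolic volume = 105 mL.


SV = EDV - ESV
SV = 156 - 105
SV = 51 mL


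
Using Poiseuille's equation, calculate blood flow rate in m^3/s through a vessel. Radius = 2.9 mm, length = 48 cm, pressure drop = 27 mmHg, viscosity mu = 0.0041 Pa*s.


Q = pi*r^4*dP / (8*mu*L)
r = 0.0029 m, L = 0.48 m
dP = 27 mmHg = 3599.694 Pa
Q = 5.0803e-05 m^3/s


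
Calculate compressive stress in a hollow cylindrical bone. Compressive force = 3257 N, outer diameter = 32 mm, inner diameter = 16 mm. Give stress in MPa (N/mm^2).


A = pi*(r_o^2 - r_i^2)
r_o = 16 mm, r_i = 8 mm
A = 603.186 mm^2
sigma = F/A = 3257 / 603.186
sigma = 5.4 MPa


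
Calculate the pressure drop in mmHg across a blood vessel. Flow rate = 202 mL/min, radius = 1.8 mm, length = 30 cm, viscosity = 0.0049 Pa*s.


dP = 8*mu*L*Q / (pi*r^4)
Q = 202 mL/min = 3.36667e-06 m^3/s
dP = 1200.52 Pa = 1200.52 / 133.322 mmHg = 9.005 mmHg


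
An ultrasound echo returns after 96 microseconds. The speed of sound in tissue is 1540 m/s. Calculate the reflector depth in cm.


depth = c * t / 2
t = 96 us = 9.6000e-05 s
depth = 1540 * 9.6000e-05 / 2
depth = 0.07392 m = 7.392 cm


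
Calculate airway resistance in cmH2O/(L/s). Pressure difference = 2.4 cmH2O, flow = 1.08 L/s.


R = dP / flow
R = 2.4 / 1.08
R = 2.222 cmH2O/(L/s)


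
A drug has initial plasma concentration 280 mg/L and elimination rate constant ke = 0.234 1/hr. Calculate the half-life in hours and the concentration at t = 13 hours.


t_half = ln(2) / ke = 0.693147 / 0.234 = 2.962 hr
C(t) = C0 * exp(-ke*t) = 280 * exp(-0.234*13)
C(13) = 13.37 mg/L


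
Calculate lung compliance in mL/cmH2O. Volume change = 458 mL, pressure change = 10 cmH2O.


C = dV / dP
C = 458 / 10
C = 45.8 mL/cmH2O


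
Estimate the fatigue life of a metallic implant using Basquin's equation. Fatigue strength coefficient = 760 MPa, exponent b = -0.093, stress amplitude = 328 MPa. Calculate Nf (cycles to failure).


sigma_a = sigma_f' * (2Nf)^b
2Nf = (sigma_a/sigma_f')^(1/b)
2Nf = (328/760)^(1/-0.093)
2Nf = 8396.2105
Nf = 4198


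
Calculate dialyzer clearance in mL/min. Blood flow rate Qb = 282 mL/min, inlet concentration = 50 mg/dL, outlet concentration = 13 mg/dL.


K = Qb * (Cb_in - Cb_out) / Cb_in
K = 282 * (50 - 13) / 50
K = 208.7 mL/min


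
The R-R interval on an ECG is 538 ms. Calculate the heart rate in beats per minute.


HR = 60 / RR_interval(s)
RR = 538 ms = 0.538 s
HR = 60 / 0.538 = 111.5 bpm


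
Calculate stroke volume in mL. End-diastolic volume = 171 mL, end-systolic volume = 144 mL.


SV = EDV - ESV
SV = 171 - 144
SV = 27 mL


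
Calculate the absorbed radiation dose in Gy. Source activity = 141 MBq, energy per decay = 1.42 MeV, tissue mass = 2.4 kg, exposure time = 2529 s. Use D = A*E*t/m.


A = 141 MBq = 1.4100e+08 Bq
E = 1.42 MeV = 2.27484e-13 J
D = A*E*t/m = 1.4100e+08*2.27484e-13*2529/2.4
D = 0.0338 Gy


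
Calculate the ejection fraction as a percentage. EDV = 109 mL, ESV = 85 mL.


SV = EDV - ESV = 109 - 85 = 24 mL
EF = SV/EDV * 100 = 24/109 * 100
EF = 22.02%


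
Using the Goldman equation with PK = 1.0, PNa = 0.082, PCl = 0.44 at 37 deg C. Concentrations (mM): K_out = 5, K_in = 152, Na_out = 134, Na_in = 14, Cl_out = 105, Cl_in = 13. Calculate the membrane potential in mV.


Vm = (RT/F)*ln((PK*Ko + PNa*Nao + PCl*Cli)/(PK*Ki + PNa*Nai + PCl*Clo))
Numer = 21.708, Denom = 199.348
Vm = -59.26 mV


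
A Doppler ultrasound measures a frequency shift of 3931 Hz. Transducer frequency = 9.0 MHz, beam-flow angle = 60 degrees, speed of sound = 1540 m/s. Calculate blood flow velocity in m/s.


v = fd * c / (2 * f0 * cos(theta))
v = 3931 * 1540 / (2 * 9.0000e+06 * cos(60))
v = 0.6726 m/s


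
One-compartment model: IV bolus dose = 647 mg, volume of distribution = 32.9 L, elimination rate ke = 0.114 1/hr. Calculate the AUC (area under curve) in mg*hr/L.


C0 = Dose/Vd = 647/32.9 = 19.6657 mg/L
AUC = C0/ke = 19.6657/0.114
AUC = 172.5 mg*hr/L


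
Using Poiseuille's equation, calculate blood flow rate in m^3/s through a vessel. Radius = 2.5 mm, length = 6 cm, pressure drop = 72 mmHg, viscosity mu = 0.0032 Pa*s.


Q = pi*r^4*dP / (8*mu*L)
r = 0.0025 m, L = 0.06 m
dP = 72 mmHg = 9599.184 Pa
Q = 7.6693e-04 m^3/s


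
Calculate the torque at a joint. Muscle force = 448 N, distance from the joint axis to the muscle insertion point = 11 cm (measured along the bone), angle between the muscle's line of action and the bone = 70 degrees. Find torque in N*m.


Torque = F * d * sin(theta)   (moment arm = d*sin(theta))
d = 11 cm = 0.11 m
Torque = 448 * 0.11 * sin(70)
Torque = 46.31 N*m


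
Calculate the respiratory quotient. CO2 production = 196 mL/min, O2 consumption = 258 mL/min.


RQ = VCO2 / VO2
RQ = 196 / 258
RQ = 0.7597


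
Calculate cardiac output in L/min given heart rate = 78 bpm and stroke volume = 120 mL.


CO = HR * SV
CO = 78 * 120 / 1000
CO = 9.36 L/min


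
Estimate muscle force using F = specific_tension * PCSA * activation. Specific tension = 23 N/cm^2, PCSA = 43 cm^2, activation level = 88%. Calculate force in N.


F = sigma * PCSA * activation
F = 23 * 43 * 0.88
F = 870.3 N


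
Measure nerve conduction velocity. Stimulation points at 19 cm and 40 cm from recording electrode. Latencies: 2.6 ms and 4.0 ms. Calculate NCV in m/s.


Distance = (40 - 19) / 100 = 0.21 m
dt = (4.0 - 2.6) / 1000 = 0.0014 s
NCV = dist / dt = 150 m/s


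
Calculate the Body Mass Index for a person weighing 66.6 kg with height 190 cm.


BMI = weight / height^2
height = 190 cm = 1.9 m
BMI = 66.6 / 1.9^2
BMI = 18.45 kg/m^2


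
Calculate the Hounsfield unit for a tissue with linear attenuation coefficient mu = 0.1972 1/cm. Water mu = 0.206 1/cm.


HU = ((mu_tissue - mu_water) / mu_water) * 1000
HU = ((0.1972 - 0.206) / 0.206) * 1000
HU = -42.72


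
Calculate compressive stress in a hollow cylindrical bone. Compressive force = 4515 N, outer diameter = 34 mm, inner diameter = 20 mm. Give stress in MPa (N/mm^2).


A = pi*(r_o^2 - r_i^2)
r_o = 17 mm, r_i = 10 mm
A = 593.761 mm^2
sigma = F/A = 4515 / 593.761
sigma = 7.604 MPa


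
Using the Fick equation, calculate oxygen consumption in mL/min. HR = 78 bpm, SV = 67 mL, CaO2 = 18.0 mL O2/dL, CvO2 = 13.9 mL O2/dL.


CO = HR*SV = 78*67/1000 = 5.226 L/min
a-v O2 diff = 18.0 - 13.9 = 4.1 mL/dL
VO2 = CO * (CaO2-CvO2) * 10 dL/L
VO2 = 5.226 * 4.1 * 10
VO2 = 214.3 mL/min


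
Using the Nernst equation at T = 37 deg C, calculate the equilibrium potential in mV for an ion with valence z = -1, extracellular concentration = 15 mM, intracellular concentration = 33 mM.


E = (RT/(zF)) * ln(C_out/C_in)
T = 37 + 273.15 = 310.15 K
E = (8.314 * 310.15 / (-1 * 96485)) * ln(15/33)
E = 21.07 mV


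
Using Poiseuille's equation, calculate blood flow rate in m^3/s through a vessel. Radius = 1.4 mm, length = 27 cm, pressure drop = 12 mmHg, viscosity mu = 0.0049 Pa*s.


Q = pi*r^4*dP / (8*mu*L)
r = 0.0014 m, L = 0.27 m
dP = 12 mmHg = 1599.864 Pa
Q = 1.8243e-06 m^3/s


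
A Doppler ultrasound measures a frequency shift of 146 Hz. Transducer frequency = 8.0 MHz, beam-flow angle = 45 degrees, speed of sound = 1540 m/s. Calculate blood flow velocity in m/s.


v = fd * c / (2 * f0 * cos(theta))
v = 146 * 1540 / (2 * 8.0000e+06 * cos(45))
v = 0.01987 m/s


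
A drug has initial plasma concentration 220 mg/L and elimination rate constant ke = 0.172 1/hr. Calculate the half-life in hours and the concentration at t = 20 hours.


t_half = ln(2) / ke = 0.693147 / 0.172 = 4.03 hr
C(t) = C0 * exp(-ke*t) = 220 * exp(-0.172*20)
C(20) = 7.054 mg/L


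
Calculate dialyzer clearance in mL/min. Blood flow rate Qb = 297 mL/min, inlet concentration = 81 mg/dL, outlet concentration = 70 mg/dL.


K = Qb * (Cb_in - Cb_out) / Cb_in
K = 297 * (81 - 70) / 81
K = 40.33 mL/min


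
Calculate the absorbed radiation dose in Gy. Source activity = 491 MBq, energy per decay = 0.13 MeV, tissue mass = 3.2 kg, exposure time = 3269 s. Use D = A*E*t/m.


A = 491 MBq = 4.9100e+08 Bq
E = 0.13 MeV = 2.0826e-14 J
D = A*E*t/m = 4.9100e+08*2.0826e-14*3269/3.2
D = 0.01045 Gy


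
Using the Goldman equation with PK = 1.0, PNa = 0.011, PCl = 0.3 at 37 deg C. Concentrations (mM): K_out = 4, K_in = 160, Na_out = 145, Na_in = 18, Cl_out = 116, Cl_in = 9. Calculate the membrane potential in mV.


Vm = (RT/F)*ln((PK*Ko + PNa*Nao + PCl*Cli)/(PK*Ki + PNa*Nai + PCl*Clo))
Numer = 8.295, Denom = 194.998
Vm = -84.38 mV


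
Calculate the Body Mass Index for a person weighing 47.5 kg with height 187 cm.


BMI = weight / height^2
height = 187 cm = 1.87 m
BMI = 47.5 / 1.87^2
BMI = 13.58 kg/m^2


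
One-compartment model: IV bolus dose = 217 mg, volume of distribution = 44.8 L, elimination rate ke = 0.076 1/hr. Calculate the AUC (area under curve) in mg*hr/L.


C0 = Dose/Vd = 217/44.8 = 4.84375 mg/L
AUC = C0/ke = 4.84375/0.076
AUC = 63.73 mg*hr/L


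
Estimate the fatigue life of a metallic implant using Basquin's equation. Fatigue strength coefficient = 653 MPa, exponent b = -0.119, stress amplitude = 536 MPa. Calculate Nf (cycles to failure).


sigma_a = sigma_f' * (2Nf)^b
2Nf = (sigma_a/sigma_f')^(1/b)
2Nf = (536/653)^(1/-0.119)
2Nf = 5.2550242
Nf = 2.628


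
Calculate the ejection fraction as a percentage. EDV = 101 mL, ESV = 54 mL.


SV = EDV - ESV = 101 - 54 = 47 mL
EF = SV/EDV * 100 = 47/101 * 100
EF = 46.53%


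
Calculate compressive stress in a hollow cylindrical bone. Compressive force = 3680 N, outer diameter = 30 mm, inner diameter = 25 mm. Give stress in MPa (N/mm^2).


A = pi*(r_o^2 - r_i^2)
r_o = 15 mm, r_i = 12.5 mm
A = 215.984 mm^2
sigma = F/A = 3680 / 215.984
sigma = 17.04 MPa


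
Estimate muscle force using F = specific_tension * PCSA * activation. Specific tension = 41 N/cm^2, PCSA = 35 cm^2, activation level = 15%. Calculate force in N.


F = sigma * PCSA * activation
F = 41 * 35 * 0.15
F = 215.2 N


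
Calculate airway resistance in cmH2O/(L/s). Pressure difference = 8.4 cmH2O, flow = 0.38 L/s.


R = dP / flow
R = 8.4 / 0.38
R = 22.11 cmH2O/(L/s)


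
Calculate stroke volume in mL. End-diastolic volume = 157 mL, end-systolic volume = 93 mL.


SV = EDV - ESV
SV = 157 - 93
SV = 64 mL


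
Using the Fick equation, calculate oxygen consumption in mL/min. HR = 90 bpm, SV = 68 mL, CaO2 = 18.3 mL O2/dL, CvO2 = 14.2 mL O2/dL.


CO = HR*SV = 90*68/1000 = 6.12 L/min
a-v O2 diff = 18.3 - 14.2 = 4.1 mL/dL
VO2 = CO * (CaO2-CvO2) * 10 dL/L
VO2 = 6.12 * 4.1 * 10
VO2 = 250.9 mL/min


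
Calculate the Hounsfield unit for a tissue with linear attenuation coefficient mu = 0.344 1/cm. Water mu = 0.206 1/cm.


HU = ((mu_tissue - mu_water) / mu_water) * 1000
HU = ((0.344 - 0.206) / 0.206) * 1000
HU = 669.9


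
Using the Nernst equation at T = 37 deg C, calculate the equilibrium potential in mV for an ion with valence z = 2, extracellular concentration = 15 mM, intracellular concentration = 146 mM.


E = (RT/(zF)) * ln(C_out/C_in)
T = 37 + 273.15 = 310.15 K
E = (8.314 * 310.15 / (2 * 96485)) * ln(15/146)
E = -30.41 mV


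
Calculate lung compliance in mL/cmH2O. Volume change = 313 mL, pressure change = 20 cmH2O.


C = dV / dP
C = 313 / 20
C = 15.65 mL/cmH2O


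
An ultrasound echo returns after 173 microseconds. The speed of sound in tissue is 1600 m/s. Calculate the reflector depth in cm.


depth = c * t / 2
t = 173 us = 1.7300e-04 s
depth = 1600 * 1.7300e-04 / 2
depth = 0.1384 m = 13.84 cm


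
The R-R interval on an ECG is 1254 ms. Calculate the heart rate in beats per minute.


HR = 60 / RR_interval(s)
RR = 1254 ms = 1.254 s
HR = 60 / 1.254 = 47.85 bpm


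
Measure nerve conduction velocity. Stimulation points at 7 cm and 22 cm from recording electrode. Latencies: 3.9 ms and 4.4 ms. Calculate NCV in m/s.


Distance = (22 - 7) / 100 = 0.15 m
dt = (4.4 - 3.9) / 1000 = 5.0000e-04 s
NCV = dist / dt = 300 m/s


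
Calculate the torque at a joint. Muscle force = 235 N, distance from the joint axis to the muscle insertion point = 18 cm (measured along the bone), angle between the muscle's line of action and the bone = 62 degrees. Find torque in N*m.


Torque = F * d * sin(theta)   (moment arm = d*sin(theta))
d = 18 cm = 0.18 m
Torque = 235 * 0.18 * sin(62)
Torque = 37.35 N*m


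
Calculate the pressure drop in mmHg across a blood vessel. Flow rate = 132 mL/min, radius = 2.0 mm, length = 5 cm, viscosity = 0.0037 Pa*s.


dP = 8*mu*L*Q / (pi*r^4)
Q = 132 mL/min = 2.2e-06 m^3/s
dP = 64.7761 Pa = 64.7761 / 133.322 mmHg = 0.4859 mmHg


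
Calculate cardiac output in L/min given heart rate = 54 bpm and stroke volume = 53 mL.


CO = HR * SV
CO = 54 * 53 / 1000
CO = 2.862 L/min


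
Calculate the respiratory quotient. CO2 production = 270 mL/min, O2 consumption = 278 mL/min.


RQ = VCO2 / VO2
RQ = 270 / 278
RQ = 0.9712


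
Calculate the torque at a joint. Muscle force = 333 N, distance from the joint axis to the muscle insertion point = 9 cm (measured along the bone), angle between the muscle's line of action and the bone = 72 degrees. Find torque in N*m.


Torque = F * d * sin(theta)   (moment arm = d*sin(theta))
d = 9 cm = 0.09 m
Torque = 333 * 0.09 * sin(72)
Torque = 28.5 N*m


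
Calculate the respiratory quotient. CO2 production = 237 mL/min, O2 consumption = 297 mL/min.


RQ = VCO2 / VO2
RQ = 237 / 297
RQ = 0.798


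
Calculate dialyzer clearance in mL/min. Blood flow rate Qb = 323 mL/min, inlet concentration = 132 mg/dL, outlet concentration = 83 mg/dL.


K = Qb * (Cb_in - Cb_out) / Cb_in
K = 323 * (132 - 83) / 132
K = 119.9 mL/min


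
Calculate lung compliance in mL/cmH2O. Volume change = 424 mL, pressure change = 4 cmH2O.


C = dV / dP
C = 424 / 4
C = 106 mL/cmH2O


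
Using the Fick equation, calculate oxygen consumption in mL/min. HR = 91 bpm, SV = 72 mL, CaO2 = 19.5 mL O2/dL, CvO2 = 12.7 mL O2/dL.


CO = HR*SV = 91*72/1000 = 6.552 L/min
a-v O2 diff = 19.5 - 12.7 = 6.8 mL/dL
VO2 = CO * (CaO2-CvO2) * 10 dL/L
VO2 = 6.552 * 6.8 * 10
VO2 = 445.5 mL/min


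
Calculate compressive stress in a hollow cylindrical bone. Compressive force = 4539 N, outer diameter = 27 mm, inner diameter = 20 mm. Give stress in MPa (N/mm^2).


A = pi*(r_o^2 - r_i^2)
r_o = 13.5 mm, r_i = 10 mm
A = 258.396 mm^2
sigma = F/A = 4539 / 258.396
sigma = 17.57 MPa


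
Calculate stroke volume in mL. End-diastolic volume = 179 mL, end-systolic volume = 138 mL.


SV = EDV - ESV
SV = 179 - 138
SV = 41 mL


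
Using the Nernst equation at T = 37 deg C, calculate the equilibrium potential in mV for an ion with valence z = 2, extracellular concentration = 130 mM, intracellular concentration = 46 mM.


E = (RT/(zF)) * ln(C_out/C_in)
T = 37 + 273.15 = 310.15 K
E = (8.314 * 310.15 / (2 * 96485)) * ln(130/46)
E = 13.88 mV


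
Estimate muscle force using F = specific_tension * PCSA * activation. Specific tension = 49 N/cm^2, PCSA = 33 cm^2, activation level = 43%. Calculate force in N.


F = sigma * PCSA * activation
F = 49 * 33 * 0.43
F = 695.3 N


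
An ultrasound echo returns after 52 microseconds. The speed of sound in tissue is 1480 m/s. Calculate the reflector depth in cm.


depth = c * t / 2
t = 52 us = 5.2000e-05 s
depth = 1480 * 5.2000e-05 / 2
depth = 0.03848 m = 3.848 cm


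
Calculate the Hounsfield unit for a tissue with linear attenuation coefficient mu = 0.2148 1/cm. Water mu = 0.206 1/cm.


HU = ((mu_tissue - mu_water) / mu_water) * 1000
HU = ((0.2148 - 0.206) / 0.206) * 1000
HU = 42.72


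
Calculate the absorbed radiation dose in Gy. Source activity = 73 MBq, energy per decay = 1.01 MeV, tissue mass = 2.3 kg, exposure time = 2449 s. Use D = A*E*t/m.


A = 73 MBq = 7.3000e+07 Bq
E = 1.01 MeV = 1.61802e-13 J
D = A*E*t/m = 7.3000e+07*1.61802e-13*2449/2.3
D = 0.01258 Gy


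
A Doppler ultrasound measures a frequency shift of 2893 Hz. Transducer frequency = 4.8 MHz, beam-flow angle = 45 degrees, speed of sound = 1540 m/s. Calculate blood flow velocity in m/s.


v = fd * c / (2 * f0 * cos(theta))
v = 2893 * 1540 / (2 * 4.8000e+06 * cos(45))
v = 0.6563 m/s


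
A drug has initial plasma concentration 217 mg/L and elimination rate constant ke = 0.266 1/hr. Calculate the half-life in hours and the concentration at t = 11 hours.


t_half = ln(2) / ke = 0.693147 / 0.266 = 2.606 hr
C(t) = C0 * exp(-ke*t) = 217 * exp(-0.266*11)
C(11) = 11.63 mg/L


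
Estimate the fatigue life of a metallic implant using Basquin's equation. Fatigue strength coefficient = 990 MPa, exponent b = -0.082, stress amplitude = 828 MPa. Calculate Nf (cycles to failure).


sigma_a = sigma_f' * (2Nf)^b
2Nf = (sigma_a/sigma_f')^(1/b)
2Nf = (828/990)^(1/-0.082)
2Nf = 8.8389506
Nf = 4.419


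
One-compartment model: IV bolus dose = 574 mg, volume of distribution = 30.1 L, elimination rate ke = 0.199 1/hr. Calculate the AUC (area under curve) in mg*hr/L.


C0 = Dose/Vd = 574/30.1 = 19.0698 mg/L
AUC = C0/ke = 19.0698/0.199
AUC = 95.83 mg*hr/L


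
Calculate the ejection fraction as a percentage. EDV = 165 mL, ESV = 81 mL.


SV = EDV - ESV = 165 - 81 = 84 mL
EF = SV/EDV * 100 = 84/165 * 100
EF = 50.91%


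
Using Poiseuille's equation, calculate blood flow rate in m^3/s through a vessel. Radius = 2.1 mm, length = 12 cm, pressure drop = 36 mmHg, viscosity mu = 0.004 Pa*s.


Q = pi*r^4*dP / (8*mu*L)
r = 0.0021 m, L = 0.12 m
dP = 36 mmHg = 4799.592 Pa
Q = 7.6366e-05 m^3/s


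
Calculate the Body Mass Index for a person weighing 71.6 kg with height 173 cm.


BMI = weight / height^2
height = 173 cm = 1.73 m
BMI = 71.6 / 1.73^2
BMI = 23.92 kg/m^2


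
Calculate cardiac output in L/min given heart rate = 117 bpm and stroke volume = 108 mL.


CO = HR * SV
CO = 117 * 108 / 1000
CO = 12.64 L/min


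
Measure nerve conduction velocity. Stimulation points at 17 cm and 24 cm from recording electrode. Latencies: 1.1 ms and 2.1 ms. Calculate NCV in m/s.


Distance = (24 - 17) / 100 = 0.07 m
dt = (2.1 - 1.1) / 1000 = 0.001 s
NCV = dist / dt = 70 m/s


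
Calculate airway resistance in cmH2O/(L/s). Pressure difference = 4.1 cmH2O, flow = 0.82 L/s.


R = dP / flow
R = 4.1 / 0.82
R = 5 cmH2O/(L/s)


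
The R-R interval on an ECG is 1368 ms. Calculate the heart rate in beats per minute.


HR = 60 / RR_interval(s)
RR = 1368 ms = 1.368 s
HR = 60 / 1.368 = 43.86 bpm


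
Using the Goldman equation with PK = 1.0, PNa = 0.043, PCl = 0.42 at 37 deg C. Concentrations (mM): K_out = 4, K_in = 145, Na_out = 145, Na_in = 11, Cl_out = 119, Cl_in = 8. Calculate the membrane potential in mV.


Vm = (RT/F)*ln((PK*Ko + PNa*Nao + PCl*Cli)/(PK*Ki + PNa*Nai + PCl*Clo))
Numer = 13.595, Denom = 195.453
Vm = -71.24 mV


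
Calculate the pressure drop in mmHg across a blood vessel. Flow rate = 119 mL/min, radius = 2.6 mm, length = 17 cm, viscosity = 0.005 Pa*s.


dP = 8*mu*L*Q / (pi*r^4)
Q = 119 mL/min = 1.98333e-06 m^3/s
dP = 93.9422 Pa = 93.9422 / 133.322 mmHg = 0.7046 mmHg


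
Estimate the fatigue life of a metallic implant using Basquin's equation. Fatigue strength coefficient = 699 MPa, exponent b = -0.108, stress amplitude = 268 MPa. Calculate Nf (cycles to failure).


sigma_a = sigma_f' * (2Nf)^b
2Nf = (sigma_a/sigma_f')^(1/b)
2Nf = (268/699)^(1/-0.108)
2Nf = 7161.7978
Nf = 3581


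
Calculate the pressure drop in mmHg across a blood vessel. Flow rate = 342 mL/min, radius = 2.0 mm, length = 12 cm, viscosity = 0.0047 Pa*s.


dP = 8*mu*L*Q / (pi*r^4)
Q = 342 mL/min = 5.7e-06 m^3/s
dP = 511.651 Pa = 511.651 / 133.322 mmHg = 3.838 mmHg


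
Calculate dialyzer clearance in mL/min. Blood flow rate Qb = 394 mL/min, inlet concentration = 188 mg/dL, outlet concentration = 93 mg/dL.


K = Qb * (Cb_in - Cb_out) / Cb_in
K = 394 * (188 - 93) / 188
K = 199.1 mL/min


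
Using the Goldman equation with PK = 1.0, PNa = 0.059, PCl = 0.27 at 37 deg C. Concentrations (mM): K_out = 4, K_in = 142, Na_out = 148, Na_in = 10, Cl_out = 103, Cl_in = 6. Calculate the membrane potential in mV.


Vm = (RT/F)*ln((PK*Ko + PNa*Nao + PCl*Cli)/(PK*Ki + PNa*Nai + PCl*Clo))
Numer = 14.352, Denom = 170.4
Vm = -66.13 mV


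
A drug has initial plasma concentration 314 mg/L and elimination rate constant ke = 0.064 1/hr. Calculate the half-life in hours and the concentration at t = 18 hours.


t_half = ln(2) / ke = 0.693147 / 0.064 = 10.83 hr
C(t) = C0 * exp(-ke*t) = 314 * exp(-0.064*18)
C(18) = 99.23 mg/L


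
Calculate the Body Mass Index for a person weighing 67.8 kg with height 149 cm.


BMI = weight / height^2
height = 149 cm = 1.49 m
BMI = 67.8 / 1.49^2
BMI = 30.54 kg/m^2


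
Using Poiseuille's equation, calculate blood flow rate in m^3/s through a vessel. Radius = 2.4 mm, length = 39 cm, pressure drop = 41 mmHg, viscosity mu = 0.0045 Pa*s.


Q = pi*r^4*dP / (8*mu*L)
r = 0.0024 m, L = 0.39 m
dP = 41 mmHg = 5466.202 Pa
Q = 4.0580e-05 m^3/s


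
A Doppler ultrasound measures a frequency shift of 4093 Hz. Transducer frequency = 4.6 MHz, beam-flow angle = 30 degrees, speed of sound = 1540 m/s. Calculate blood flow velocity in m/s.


v = fd * c / (2 * f0 * cos(theta))
v = 4093 * 1540 / (2 * 4.6000e+06 * cos(30))
v = 0.7911 m/s


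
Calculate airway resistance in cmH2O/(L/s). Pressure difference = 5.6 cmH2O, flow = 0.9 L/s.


R = dP / flow
R = 5.6 / 0.9
R = 6.222 cmH2O/(L/s)


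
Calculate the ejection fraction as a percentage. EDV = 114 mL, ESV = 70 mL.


SV = EDV - ESV = 114 - 70 = 44 mL
EF = SV/EDV * 100 = 44/114 * 100
EF = 38.6%


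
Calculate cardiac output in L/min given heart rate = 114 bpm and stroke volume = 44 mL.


CO = HR * SV
CO = 114 * 44 / 1000
CO = 5.016 L/min


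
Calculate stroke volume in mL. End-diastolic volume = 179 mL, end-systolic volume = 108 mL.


SV = EDV - ESV
SV = 179 - 108
SV = 71 mL


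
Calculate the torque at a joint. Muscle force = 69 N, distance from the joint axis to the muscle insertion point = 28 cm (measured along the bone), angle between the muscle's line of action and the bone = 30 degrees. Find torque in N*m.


Torque = F * d * sin(theta)   (moment arm = d*sin(theta))
d = 28 cm = 0.28 m
Torque = 69 * 0.28 * sin(30)
Torque = 9.66 N*m


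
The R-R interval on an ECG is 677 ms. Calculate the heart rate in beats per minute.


HR = 60 / RR_interval(s)
RR = 677 ms = 0.677 s
HR = 60 / 0.677 = 88.63 bpm


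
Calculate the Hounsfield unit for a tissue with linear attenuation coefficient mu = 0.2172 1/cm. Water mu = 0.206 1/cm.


HU = ((mu_tissue - mu_water) / mu_water) * 1000
HU = ((0.2172 - 0.206) / 0.206) * 1000
HU = 54.37


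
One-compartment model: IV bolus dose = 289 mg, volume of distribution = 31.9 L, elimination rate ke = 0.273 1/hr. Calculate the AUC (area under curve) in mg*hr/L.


C0 = Dose/Vd = 289/31.9 = 9.05956 mg/L
AUC = C0/ke = 9.05956/0.273
AUC = 33.19 mg*hr/L


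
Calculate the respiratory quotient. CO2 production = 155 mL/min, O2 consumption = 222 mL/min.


RQ = VCO2 / VO2
RQ = 155 / 222
RQ = 0.6982


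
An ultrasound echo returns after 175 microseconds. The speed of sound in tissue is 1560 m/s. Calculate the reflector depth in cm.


depth = c * t / 2
t = 175 us = 1.7500e-04 s
depth = 1560 * 1.7500e-04 / 2
depth = 0.1365 m = 13.65 cm


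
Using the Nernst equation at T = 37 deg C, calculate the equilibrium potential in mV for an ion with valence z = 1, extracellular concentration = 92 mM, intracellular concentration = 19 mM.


E = (RT/(zF)) * ln(C_out/C_in)
T = 37 + 273.15 = 310.15 K
E = (8.314 * 310.15 / (1 * 96485)) * ln(92/19)
E = 42.16 mV


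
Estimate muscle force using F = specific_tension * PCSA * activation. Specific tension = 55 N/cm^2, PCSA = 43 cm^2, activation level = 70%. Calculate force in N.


F = sigma * PCSA * activation
F = 55 * 43 * 0.7
F = 1656 N


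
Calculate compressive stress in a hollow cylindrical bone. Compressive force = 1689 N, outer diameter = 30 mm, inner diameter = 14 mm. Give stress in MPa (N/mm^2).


A = pi*(r_o^2 - r_i^2)
r_o = 15 mm, r_i = 7 mm
A = 552.92 mm^2
sigma = F/A = 1689 / 552.92
sigma = 3.055 MPa


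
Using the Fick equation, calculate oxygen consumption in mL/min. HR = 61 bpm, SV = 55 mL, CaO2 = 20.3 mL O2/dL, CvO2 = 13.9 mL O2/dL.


CO = HR*SV = 61*55/1000 = 3.355 L/min
a-v O2 diff = 20.3 - 13.9 = 6.4 mL/dL
VO2 = CO * (CaO2-CvO2) * 10 dL/L
VO2 = 3.355 * 6.4 * 10
VO2 = 214.7 mL/min


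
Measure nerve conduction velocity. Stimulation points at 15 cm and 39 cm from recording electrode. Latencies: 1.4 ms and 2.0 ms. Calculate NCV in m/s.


Distance = (39 - 15) / 100 = 0.24 m
dt = (2.0 - 1.4) / 1000 = 6.0000e-04 s
NCV = dist / dt = 400 m/s


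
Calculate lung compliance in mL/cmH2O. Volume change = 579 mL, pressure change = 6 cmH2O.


C = dV / dP
C = 579 / 6
C = 96.5 mL/cmH2O


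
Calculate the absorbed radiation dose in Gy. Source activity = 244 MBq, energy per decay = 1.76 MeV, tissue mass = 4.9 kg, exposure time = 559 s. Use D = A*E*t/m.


A = 244 MBq = 2.4400e+08 Bq
E = 1.76 MeV = 2.81952e-13 J
D = A*E*t/m = 2.4400e+08*2.81952e-13*559/4.9
D = 0.007848 Gy


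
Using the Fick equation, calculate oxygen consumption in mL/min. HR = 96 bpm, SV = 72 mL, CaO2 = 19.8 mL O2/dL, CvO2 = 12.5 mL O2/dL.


CO = HR*SV = 96*72/1000 = 6.912 L/min
a-v O2 diff = 19.8 - 12.5 = 7.3 mL/dL
VO2 = CO * (CaO2-CvO2) * 10 dL/L
VO2 = 6.912 * 7.3 * 10
VO2 = 504.6 mL/min


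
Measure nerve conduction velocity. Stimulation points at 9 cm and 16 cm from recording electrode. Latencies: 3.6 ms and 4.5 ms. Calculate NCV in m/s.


Distance = (16 - 9) / 100 = 0.07 m
dt = (4.5 - 3.6) / 1000 = 9.0000e-04 s
NCV = dist / dt = 77.78 m/s


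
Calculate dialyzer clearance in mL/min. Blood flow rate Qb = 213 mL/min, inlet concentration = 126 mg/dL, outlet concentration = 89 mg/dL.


K = Qb * (Cb_in - Cb_out) / Cb_in
K = 213 * (126 - 89) / 126
K = 62.55 mL/min
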